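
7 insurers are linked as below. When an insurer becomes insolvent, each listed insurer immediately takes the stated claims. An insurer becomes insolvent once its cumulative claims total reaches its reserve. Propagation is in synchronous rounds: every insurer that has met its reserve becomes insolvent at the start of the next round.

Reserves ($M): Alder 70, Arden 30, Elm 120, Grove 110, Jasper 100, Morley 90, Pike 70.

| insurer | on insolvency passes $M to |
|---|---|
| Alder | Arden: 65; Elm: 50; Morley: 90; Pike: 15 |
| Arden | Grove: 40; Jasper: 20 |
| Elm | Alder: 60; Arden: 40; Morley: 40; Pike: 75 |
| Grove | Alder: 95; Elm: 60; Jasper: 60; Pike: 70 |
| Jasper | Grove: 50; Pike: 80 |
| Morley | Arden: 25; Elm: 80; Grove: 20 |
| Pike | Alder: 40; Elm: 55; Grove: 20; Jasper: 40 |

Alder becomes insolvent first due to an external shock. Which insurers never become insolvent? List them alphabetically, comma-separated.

Grove, Jasper

Round 1 — Alder becomes insolvent (initial).
  Arden: +65 → 65 ≥ 30
  Elm: +50 → 50 < 120
  Morley: +90 → 90 ≥ 90
  Pike: +15 → 15 < 70
Round 2 — Arden, Morley become insolvent.
  Elm: +80 → 130 ≥ 120
  Grove: +40+20 → 60 < 110
  Jasper: +20 → 20 < 100
Round 3 — Elm becomes insolvent.
  Pike: +75 → 90 ≥ 70
Round 4 — Pike becomes insolvent.
  Grove: +20 → 80 < 110
  Jasper: +40 → 60 < 100
No further insolvencies.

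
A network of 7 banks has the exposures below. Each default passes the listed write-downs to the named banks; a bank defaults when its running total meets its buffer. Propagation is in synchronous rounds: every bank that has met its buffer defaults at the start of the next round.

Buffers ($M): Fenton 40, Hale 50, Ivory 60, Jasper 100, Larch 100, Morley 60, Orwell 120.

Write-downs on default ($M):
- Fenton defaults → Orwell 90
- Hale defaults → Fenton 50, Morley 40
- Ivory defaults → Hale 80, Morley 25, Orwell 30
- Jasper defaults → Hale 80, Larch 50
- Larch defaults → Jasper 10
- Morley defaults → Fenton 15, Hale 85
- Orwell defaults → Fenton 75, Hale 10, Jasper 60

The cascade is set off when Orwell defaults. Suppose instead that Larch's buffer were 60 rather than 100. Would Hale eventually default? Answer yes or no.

With Larch's buffer at 60:
Round 1 — Orwell defaults (initial).
  Fenton: +75 → 75 ≥ 40
  Hale: +10 → 10 < 50
  Jasper: +60 → 60 < 100
Round 2 — Fenton defaults.
No further defaults.

no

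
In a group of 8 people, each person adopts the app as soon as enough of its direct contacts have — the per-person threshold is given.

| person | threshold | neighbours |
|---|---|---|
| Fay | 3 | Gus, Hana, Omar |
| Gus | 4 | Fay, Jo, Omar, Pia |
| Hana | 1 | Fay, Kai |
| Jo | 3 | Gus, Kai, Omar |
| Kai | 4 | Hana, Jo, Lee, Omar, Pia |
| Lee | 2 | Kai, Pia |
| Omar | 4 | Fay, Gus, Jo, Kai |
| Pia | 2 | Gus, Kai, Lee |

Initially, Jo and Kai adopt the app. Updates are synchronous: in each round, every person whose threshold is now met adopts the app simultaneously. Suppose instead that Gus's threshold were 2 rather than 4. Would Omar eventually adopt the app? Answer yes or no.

With Gus's threshold at 2:
Round 1 — Jo, Kai adopt the app (initial).
Round 2 — checking thresholds:
  Gus: 1 of 4 neighbours < 2, below threshold.
  Hana: 1 of 2 neighbours ≥ 1, adopts the app.
  Lee: 1 of 2 neighbours < 2, below threshold.
  Omar: 2 of 4 neighbours < 4, below threshold.
  Pia: 1 of 3 neighbours < 2, below threshold.
Round 3 — no new adoptions; cascade stops.

no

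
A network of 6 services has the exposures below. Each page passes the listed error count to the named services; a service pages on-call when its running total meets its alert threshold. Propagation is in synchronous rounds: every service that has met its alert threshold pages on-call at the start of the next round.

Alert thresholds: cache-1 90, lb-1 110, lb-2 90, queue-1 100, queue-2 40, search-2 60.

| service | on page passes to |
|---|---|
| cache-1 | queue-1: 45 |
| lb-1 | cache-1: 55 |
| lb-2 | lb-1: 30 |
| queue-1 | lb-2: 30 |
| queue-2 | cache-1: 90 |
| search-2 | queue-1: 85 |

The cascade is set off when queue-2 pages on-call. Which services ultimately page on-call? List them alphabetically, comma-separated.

Round 1 — queue-2 pages on-call (initial).
  cache-1: +90 → 90 ≥ 90
Round 2 — cache-1 pages on-call.
  queue-1: +45 → 45 < 100
No further pages.

cache-1, queue-2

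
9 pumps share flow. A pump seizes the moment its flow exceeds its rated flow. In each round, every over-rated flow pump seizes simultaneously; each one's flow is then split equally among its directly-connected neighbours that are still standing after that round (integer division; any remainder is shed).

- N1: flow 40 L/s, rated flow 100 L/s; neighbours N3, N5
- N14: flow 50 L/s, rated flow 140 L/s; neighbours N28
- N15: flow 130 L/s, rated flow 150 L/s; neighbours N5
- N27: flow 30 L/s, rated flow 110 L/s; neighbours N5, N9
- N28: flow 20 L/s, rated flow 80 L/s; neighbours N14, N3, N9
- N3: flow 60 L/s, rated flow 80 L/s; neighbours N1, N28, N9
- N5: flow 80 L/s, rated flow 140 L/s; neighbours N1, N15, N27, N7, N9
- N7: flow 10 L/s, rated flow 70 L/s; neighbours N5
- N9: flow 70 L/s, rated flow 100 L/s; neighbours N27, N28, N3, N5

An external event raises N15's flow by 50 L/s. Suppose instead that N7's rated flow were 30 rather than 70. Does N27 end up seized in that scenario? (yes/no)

yes

With N7's rated flow at 30:
Round 1 — N15 at 180 > 150. N15 seizes.
  N15 sheds 180 L/s to N5: 180 each.
    N5: 80+180 = 260 > 140
Round 2 — N5 seizes.
  N5 sheds 260 L/s to N1, N27, N7, N9: 65 each.
    N1: 40+65 = 105 > 100
    N27: 30+65 = 95 ≤ 110
    N7: 10+65 = 75 > 30
    N9: 70+65 = 135 > 100
Round 3 — N1, N7, N9 seize.
  N1 sheds 105 L/s to N3: 105 each.
    N3: 60+105 = 165 > 80
  N7 sheds 75 L/s: no online neighbours, lost.
  N9 sheds 135 L/s to N27, N28, N3: 45 each.
    N27: 95+45 = 140 > 110
    N28: 20+45 = 65 ≤ 80
    N3: 165+45 = 210 > 80
Round 4 — N27, N3 seize.
  N27 sheds 140 L/s: no online neighbours, lost.
  N3 sheds 210 L/s to N28: 210 each.
    N28: 65+210 = 275 > 80
Round 5 — N28 seizes.
  N28 sheds 275 L/s to N14: 275 each.
    N14: 50+275 = 325 > 140
Round 6 — N14 seizes.
  N14 sheds 325 L/s: no online neighbours, lost.
No further seizures.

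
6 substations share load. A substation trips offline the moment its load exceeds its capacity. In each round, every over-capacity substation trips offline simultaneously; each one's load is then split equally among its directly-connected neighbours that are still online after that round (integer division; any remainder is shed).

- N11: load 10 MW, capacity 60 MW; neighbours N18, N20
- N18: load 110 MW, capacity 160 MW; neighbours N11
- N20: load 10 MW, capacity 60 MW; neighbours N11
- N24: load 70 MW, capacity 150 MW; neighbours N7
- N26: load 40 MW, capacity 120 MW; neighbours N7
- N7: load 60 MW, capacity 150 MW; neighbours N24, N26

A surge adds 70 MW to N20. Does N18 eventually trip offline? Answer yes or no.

yes

Round 1 — N20 at 80 > 60. N20 trips offline.
  N20 sheds 80 MW to N11: 80 each.
    N11: 10+80 = 90 > 60
Round 2 — N11 trips offline.
  N11 sheds 90 MW to N18: 90 each.
    N18: 110+90 = 200 > 160
Round 3 — N18 trips offline.
  N18 sheds 200 MW: no online neighbours, lost.
No further trips.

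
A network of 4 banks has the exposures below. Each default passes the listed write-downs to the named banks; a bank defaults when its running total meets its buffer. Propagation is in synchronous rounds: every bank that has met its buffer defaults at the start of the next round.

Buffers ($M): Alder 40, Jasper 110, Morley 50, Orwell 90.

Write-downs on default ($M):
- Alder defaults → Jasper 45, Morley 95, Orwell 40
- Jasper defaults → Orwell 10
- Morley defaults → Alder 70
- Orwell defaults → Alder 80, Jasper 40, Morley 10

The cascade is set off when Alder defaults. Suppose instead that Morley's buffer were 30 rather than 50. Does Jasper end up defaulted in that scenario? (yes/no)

no

With Morley's buffer at 30:
Round 1 — Alder defaults (initial).
  Jasper: +45 → 45 < 110
  Morley: +95 → 95 ≥ 30
  Orwell: +40 → 40 < 90
Round 2 — Morley defaults.
No further defaults.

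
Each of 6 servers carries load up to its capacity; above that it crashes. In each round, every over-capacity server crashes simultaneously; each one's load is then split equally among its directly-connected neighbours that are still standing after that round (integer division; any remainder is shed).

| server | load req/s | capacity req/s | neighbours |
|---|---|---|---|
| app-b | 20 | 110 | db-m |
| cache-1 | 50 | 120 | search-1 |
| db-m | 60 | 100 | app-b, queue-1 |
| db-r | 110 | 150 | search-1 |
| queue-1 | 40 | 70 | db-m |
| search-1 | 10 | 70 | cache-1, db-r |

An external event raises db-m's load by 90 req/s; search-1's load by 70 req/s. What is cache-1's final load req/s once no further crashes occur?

90

Round 1 — db-m at 150 > 100; search-1 at 80 > 70. db-m, search-1 crash.
  db-m sheds 150 req/s to app-b, queue-1: 75 each.
    app-b: 20+75 = 95 ≤ 110
    queue-1: 40+75 = 115 > 70
  search-1 sheds 80 req/s to cache-1, db-r: 40 each.
    cache-1: 50+40 = 90 ≤ 120
    db-r: 110+40 = 150 ≤ 150
Round 2 — queue-1 crashes.
  queue-1 sheds 115 req/s: no online neighbours, lost.
No further crashes.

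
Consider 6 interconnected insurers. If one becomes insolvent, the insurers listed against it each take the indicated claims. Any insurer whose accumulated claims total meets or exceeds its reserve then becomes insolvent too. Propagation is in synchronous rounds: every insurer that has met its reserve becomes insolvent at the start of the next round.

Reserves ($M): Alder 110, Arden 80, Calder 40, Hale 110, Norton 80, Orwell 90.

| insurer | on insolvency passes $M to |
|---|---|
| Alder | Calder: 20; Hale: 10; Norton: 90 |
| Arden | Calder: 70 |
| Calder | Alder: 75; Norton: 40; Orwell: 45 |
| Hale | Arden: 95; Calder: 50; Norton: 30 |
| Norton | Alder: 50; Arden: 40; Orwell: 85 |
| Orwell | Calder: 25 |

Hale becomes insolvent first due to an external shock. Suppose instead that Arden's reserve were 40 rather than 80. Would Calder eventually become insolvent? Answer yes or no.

yes

With Arden's reserve at 40:
Round 1 — Hale becomes insolvent (initial).
  Arden: +95 → 95 ≥ 40
  Calder: +50 → 50 ≥ 40
  Norton: +30 → 30 < 80
Round 2 — Arden, Calder become insolvent.
  Alder: +75 → 75 < 110
  Norton: +40 → 70 < 80
  Orwell: +45 → 45 < 90
No further insolvencies.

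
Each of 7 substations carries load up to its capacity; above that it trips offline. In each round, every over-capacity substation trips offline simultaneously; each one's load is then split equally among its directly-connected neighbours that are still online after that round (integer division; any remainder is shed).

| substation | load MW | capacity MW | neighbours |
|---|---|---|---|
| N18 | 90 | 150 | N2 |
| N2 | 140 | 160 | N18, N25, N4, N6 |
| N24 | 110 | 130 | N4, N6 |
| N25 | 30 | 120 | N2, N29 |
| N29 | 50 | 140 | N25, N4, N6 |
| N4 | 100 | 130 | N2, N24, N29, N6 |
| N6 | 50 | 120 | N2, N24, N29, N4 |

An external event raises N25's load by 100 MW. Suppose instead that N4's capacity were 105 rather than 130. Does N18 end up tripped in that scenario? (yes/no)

yes

With N4's capacity at 105:
Round 1 — N25 at 130 > 120. N25 trips offline.
  N25 sheds 130 MW to N2, N29: 65 each.
    N2: 140+65 = 205 > 160
    N29: 50+65 = 115 ≤ 140
Round 2 — N2 trips offline.
  N2 sheds 205 MW to N18, N4, N6: 68 each (1 lost).
    N18: 90+68 = 158 > 150
    N4: 100+68 = 168 > 105
    N6: 50+68 = 118 ≤ 120
Round 3 — N18, N4 trip offline.
  N18 sheds 158 MW: no online neighbours, lost.
  N4 sheds 168 MW to N24, N29, N6: 56 each.
    N24: 110+56 = 166 > 130
    N29: 115+56 = 171 > 140
    N6: 118+56 = 174 > 120
Round 4 — N24, N29, N6 trip offline.
  N24 sheds 166 MW: no online neighbours, lost.
  N29 sheds 171 MW: no online neighbours, lost.
  N6 sheds 174 MW: no online neighbours, lost.
No further trips.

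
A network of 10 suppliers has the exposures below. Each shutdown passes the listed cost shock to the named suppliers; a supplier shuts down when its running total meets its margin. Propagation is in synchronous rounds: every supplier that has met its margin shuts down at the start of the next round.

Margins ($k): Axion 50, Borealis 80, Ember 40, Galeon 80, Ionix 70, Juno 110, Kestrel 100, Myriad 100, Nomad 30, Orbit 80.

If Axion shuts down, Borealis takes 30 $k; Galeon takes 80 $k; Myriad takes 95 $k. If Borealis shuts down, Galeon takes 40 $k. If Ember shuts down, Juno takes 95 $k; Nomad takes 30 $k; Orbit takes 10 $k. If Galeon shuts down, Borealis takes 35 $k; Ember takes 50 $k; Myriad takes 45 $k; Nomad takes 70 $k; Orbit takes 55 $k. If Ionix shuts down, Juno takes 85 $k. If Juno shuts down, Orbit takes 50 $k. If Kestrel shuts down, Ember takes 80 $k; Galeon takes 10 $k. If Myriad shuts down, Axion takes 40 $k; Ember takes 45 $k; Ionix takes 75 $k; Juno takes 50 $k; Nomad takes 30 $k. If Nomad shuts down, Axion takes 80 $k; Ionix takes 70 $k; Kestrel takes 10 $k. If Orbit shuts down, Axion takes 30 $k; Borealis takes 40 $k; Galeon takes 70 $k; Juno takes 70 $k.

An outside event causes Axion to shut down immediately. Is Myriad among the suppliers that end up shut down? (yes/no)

Round 1 — Axion shuts down (initial).
  Borealis: +30 → 30 < 80
  Galeon: +80 → 80 ≥ 80
  Myriad: +95 → 95 < 100
Round 2 — Galeon shuts down.
  Borealis: +35 → 65 < 80
  Ember: +50 → 50 ≥ 40
  Myriad: +45 → 140 ≥ 100
  Nomad: +70 → 70 ≥ 30
  Orbit: +55 → 55 < 80
Round 3 — Ember, Myriad, Nomad shut down.
  Ionix: +75+70 → 145 ≥ 70
  Juno: +95+50 → 145 ≥ 110
  Kestrel: +10 → 10 < 100
  Orbit: +10 → 65 < 80
Round 4 — Ionix, Juno shut down.
  Orbit: +50 → 115 ≥ 80
Round 5 — Orbit shuts down.
  Borealis: +40 → 105 ≥ 80
Round 6 — Borealis shuts down.
No further shutdowns.

yes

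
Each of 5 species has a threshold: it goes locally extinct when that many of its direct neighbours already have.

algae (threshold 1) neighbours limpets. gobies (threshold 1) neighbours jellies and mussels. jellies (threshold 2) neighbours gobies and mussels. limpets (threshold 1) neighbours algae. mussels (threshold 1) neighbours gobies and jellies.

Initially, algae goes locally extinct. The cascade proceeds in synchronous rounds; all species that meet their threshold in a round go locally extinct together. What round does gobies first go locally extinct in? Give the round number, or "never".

Round 1 — algae goes locally extinct (initial).
Round 2 — checking thresholds:
  limpets: 1 of 1 neighbours ≥ 1, goes locally extinct.
Round 3 — no new extinctions; cascade stops.

never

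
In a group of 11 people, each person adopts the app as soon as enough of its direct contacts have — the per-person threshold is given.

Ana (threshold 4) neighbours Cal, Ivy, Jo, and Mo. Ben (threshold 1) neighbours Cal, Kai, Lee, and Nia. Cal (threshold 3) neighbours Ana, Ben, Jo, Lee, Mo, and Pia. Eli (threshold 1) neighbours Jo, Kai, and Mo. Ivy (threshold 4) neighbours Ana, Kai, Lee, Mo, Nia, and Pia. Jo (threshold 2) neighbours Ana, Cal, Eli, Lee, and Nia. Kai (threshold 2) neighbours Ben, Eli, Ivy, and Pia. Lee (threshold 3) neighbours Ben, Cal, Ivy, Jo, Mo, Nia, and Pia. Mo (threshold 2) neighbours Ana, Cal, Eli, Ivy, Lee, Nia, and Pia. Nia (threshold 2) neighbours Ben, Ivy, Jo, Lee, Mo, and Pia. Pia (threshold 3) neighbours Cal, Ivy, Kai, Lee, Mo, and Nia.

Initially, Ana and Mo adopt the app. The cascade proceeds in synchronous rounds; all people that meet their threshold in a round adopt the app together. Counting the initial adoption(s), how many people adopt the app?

Round 1 — Ana, Mo adopt the app (initial).
Round 2 — checking thresholds:
  Cal: 2 of 6 neighbours < 3, below threshold.
  Eli: 1 of 3 neighbours ≥ 1, adopts the app.
  Ivy: 2 of 6 neighbours < 4, below threshold.
  Jo: 1 of 5 neighbours < 2, below threshold.
  Lee: 1 of 7 neighbours < 3, below threshold.
  Nia: 1 of 6 neighbours < 2, below threshold.
  Pia: 1 of 6 neighbours < 3, below threshold.
Round 3 — checking thresholds:
  Cal: 2 of 6 neighbours < 3, below threshold.
  Ivy: 2 of 6 neighbours < 4, below threshold.
  Jo: 2 of 5 neighbours ≥ 2, adopts the app.
  Kai: 1 of 4 neighbours < 2, below threshold.
  Lee: 1 of 7 neighbours < 3, below threshold.
  Nia: 1 of 6 neighbours < 2, below threshold.
  Pia: 1 of 6 neighbours < 3, below threshold.
Round 4 — checking thresholds:
  Cal: 3 of 6 neighbours ≥ 3, adopts the app.
  Ivy: 2 of 6 neighbours < 4, below threshold.
  Kai: 1 of 4 neighbours < 2, below threshold.
  Lee: 2 of 7 neighbours < 3, below threshold.
  Nia: 2 of 6 neighbours ≥ 2, adopts the app.
  Pia: 1 of 6 neighbours < 3, below threshold.
Round 5 — checking thresholds:
  Ben: 2 of 4 neighbours ≥ 1, adopts the app.
  Ivy: 3 of 6 neighbours < 4, below threshold.
  Kai: 1 of 4 neighbours < 2, below threshold.
  Lee: 4 of 7 neighbours ≥ 3, adopts the app.
  Pia: 3 of 6 neighbours ≥ 3, adopts the app.
Round 6 — checking thresholds:
  Ivy: 5 of 6 neighbours ≥ 4, adopts the app.
  Kai: 3 of 4 neighbours ≥ 2, adopts the app.
Round 7 — no new adoptions; cascade stops.

11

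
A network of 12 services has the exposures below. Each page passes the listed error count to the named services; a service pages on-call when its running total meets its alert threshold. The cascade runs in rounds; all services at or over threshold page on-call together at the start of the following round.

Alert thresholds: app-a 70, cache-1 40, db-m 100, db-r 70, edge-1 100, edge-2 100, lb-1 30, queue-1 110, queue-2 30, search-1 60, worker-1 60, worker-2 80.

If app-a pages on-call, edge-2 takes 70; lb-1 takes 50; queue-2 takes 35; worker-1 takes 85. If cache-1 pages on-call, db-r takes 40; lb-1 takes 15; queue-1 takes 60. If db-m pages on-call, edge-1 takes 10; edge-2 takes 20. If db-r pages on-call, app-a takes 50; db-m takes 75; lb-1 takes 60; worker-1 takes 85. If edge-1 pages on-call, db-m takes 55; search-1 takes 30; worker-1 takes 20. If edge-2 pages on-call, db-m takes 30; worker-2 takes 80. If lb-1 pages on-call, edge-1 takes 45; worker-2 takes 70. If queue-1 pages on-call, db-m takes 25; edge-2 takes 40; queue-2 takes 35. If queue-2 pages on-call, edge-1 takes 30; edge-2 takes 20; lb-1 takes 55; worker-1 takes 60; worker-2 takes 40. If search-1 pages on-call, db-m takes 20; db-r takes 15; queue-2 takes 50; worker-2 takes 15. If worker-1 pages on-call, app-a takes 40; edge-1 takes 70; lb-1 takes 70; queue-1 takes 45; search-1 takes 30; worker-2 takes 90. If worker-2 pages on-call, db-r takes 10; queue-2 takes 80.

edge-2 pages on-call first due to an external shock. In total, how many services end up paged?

Round 1 — edge-2 pages on-call (initial).
  db-m: +30 → 30 < 100
  worker-2: +80 → 80 ≥ 80
Round 2 — worker-2 pages on-call.
  db-r: +10 → 10 < 70
  queue-2: +80 → 80 ≥ 30
Round 3 — queue-2 pages on-call.
  edge-1: +30 → 30 < 100
  lb-1: +55 → 55 ≥ 30
  worker-1: +60 → 60 ≥ 60
Round 4 — lb-1, worker-1 page on-call.
  app-a: +40 → 40 < 70
  edge-1: +45+70 → 145 ≥ 100
  queue-1: +45 → 45 < 110
  search-1: +30 → 30 < 60
Round 5 — edge-1 pages on-call.
  db-m: +55 → 85 < 100
  search-1: +30 → 60 ≥ 60
Round 6 — search-1 pages on-call.
  db-m: +20 → 105 ≥ 100
  db-r: +15 → 25 < 70
Round 7 — db-m pages on-call.
No further pages.

8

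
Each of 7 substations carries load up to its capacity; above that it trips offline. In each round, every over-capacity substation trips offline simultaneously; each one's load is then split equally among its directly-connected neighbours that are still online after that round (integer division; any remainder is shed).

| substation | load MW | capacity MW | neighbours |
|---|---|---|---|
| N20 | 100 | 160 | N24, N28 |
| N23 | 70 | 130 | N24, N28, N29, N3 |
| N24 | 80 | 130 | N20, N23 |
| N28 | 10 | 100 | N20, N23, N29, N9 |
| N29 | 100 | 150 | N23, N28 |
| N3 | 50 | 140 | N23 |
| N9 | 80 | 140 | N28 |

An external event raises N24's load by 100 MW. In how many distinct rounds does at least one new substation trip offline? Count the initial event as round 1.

Round 1 — N24 at 180 > 130. N24 trips offline.
  N24 sheds 180 MW to N20, N23: 90 each.
    N20: 100+90 = 190 > 160
    N23: 70+90 = 160 > 130
Round 2 — N20, N23 trip offline.
  N20 sheds 190 MW to N28: 190 each.
    N28: 10+190 = 200 > 100
  N23 sheds 160 MW to N28, N29, N3: 53 each (1 lost).
    N28: 200+53 = 253 > 100
    N29: 100+53 = 153 > 150
    N3: 50+53 = 103 ≤ 140
Round 3 — N28, N29 trip offline.
  N28 sheds 253 MW to N9: 253 each.
    N9: 80+253 = 333 > 140
  N29 sheds 153 MW: no online neighbours, lost.
Round 4 — N9 trips offline.
  N9 sheds 333 MW: no online neighbours, lost.
No further trips.

4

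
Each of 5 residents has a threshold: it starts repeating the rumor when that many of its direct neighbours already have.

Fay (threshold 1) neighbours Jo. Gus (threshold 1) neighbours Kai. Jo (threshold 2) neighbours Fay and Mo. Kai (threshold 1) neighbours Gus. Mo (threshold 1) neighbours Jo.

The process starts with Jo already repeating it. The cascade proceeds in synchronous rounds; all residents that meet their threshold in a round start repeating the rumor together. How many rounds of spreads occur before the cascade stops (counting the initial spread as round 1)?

Round 1 — Jo starts repeating the rumor (initial).
Round 2 — checking thresholds:
  Fay: 1 of 1 neighbours ≥ 1, starts repeating the rumor.
  Mo: 1 of 1 neighbours ≥ 1, starts repeating the rumor.
Round 3 — no new spreads; cascade stops.

2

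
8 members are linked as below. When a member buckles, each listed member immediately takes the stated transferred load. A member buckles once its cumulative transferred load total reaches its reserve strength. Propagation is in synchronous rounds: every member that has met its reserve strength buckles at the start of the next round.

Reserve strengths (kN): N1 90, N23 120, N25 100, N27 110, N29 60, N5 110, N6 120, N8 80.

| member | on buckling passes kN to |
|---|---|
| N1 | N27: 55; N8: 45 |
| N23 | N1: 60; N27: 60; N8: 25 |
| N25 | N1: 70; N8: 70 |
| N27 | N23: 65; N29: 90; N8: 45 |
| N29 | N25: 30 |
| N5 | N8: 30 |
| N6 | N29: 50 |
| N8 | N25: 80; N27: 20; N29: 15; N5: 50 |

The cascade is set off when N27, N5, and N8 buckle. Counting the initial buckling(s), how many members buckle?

5

Round 1 — N27, N5, N8 buckle (initial).
  N23: +65 → 65 < 120
  N25: +80 → 80 < 100
  N29: +90+15 → 105 ≥ 60
Round 2 — N29 buckles.
  N25: +30 → 110 ≥ 100
Round 3 — N25 buckles.
  N1: +70 → 70 < 90
No further bucklings.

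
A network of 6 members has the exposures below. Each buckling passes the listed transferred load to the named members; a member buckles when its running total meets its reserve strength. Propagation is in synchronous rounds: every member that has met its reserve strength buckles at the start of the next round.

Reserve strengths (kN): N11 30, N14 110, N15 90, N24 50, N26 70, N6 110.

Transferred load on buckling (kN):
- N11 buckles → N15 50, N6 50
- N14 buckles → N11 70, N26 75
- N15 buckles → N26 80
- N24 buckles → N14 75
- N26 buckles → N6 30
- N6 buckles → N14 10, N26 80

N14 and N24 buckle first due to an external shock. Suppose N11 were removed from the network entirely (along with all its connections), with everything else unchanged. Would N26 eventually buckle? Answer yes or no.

yes

With N11 removed:
Round 1 — N14, N24 buckle (initial).
  N26: +75 → 75 ≥ 70
Round 2 — N26 buckles.
  N6: +30 → 30 < 110
No further bucklings.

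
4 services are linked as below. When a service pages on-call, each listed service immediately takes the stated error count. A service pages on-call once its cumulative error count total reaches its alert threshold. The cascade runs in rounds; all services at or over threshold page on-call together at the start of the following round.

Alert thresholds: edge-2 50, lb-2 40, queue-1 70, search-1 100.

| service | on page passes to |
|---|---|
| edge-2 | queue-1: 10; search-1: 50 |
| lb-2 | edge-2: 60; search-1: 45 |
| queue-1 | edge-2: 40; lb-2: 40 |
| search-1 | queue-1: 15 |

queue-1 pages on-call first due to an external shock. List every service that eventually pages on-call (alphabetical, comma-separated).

edge-2, lb-2, queue-1

Round 1 — queue-1 pages on-call (initial).
  edge-2: +40 → 40 < 50
  lb-2: +40 → 40 ≥ 40
Round 2 — lb-2 pages on-call.
  edge-2: +60 → 100 ≥ 50
  search-1: +45 → 45 < 100
Round 3 — edge-2 pages on-call.
  search-1: +50 → 95 < 100
No further pages.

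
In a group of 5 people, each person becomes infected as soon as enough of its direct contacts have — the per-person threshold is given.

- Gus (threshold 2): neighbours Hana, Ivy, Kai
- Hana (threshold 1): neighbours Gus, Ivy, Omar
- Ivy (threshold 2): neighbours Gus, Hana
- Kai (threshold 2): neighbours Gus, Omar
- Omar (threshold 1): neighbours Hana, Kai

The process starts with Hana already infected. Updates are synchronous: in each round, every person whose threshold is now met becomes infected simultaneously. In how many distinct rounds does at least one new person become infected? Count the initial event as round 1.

Round 1 — Hana becomes infected (initial).
Round 2 — checking thresholds:
  Gus: 1 of 3 neighbours < 2, holds.
  Ivy: 1 of 2 neighbours < 2, holds.
  Omar: 1 of 2 neighbours ≥ 1, becomes infected.
Round 3 — no new infections; cascade stops.

2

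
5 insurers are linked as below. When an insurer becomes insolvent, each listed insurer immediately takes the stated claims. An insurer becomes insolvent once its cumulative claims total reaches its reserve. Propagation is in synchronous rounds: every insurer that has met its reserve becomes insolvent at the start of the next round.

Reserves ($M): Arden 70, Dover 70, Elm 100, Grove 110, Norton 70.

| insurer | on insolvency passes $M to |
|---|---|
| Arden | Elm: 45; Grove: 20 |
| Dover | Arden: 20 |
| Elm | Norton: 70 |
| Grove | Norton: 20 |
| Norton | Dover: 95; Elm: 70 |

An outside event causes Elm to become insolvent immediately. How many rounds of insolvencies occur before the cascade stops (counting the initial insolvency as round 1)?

Round 1 — Elm becomes insolvent (initial).
  Norton: +70 → 70 ≥ 70
Round 2 — Norton becomes insolvent.
  Dover: +95 → 95 ≥ 70
Round 3 — Dover becomes insolvent.
  Arden: +20 → 20 < 70
No further insolvencies.

3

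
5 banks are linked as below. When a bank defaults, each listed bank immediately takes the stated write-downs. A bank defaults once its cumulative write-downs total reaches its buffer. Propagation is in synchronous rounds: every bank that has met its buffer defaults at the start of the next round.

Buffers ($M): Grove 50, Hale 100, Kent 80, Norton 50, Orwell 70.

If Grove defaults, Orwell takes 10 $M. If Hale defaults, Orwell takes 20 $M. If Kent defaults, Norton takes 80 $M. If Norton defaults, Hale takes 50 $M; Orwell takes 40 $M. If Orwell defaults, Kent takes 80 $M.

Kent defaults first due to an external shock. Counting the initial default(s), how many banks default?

2

Round 1 — Kent defaults (initial).
  Norton: +80 → 80 ≥ 50
Round 2 — Norton defaults.
  Hale: +50 → 50 < 100
  Orwell: +40 → 40 < 70
No further defaults.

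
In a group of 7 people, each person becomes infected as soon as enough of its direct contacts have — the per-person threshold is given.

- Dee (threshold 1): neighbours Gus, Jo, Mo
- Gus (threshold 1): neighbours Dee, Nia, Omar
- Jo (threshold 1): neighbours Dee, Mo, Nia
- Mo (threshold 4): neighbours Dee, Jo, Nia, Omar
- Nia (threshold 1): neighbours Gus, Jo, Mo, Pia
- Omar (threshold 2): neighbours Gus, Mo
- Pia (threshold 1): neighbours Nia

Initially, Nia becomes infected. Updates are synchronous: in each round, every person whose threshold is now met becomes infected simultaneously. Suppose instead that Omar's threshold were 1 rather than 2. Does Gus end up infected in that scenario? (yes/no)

With Omar's threshold at 1:
Round 1 — Nia becomes infected (initial).
Round 2 — checking thresholds:
  Gus: 1 of 3 neighbours ≥ 1, becomes infected.
  Jo: 1 of 3 neighbours ≥ 1, becomes infected.
  Mo: 1 of 4 neighbours < 4, below threshold.
  Pia: 1 of 1 neighbours ≥ 1, becomes infected.
Round 3 — checking thresholds:
  Dee: 2 of 3 neighbours ≥ 1, becomes infected.
  Mo: 2 of 4 neighbours < 4, below threshold.
  Omar: 1 of 2 neighbours ≥ 1, becomes infected.
Round 4 — checking thresholds:
  Mo: 4 of 4 neighbours ≥ 4, becomes infected.
Round 5 — no new infections; cascade stops.

yes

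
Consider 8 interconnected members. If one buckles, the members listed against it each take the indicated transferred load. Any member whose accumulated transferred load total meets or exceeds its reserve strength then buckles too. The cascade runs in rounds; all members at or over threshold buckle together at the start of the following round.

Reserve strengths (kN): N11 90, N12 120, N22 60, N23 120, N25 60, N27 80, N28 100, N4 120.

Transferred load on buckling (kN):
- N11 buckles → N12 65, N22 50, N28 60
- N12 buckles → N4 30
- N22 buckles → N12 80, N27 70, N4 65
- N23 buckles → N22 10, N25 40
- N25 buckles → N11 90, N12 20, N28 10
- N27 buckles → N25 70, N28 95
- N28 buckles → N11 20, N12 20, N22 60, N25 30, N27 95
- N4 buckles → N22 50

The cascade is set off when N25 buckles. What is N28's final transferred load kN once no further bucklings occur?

Round 1 — N25 buckles (initial).
  N11: +90 → 90 ≥ 90
  N12: +20 → 20 < 120
  N28: +10 → 10 < 100
Round 2 — N11 buckles.
  N12: +65 → 85 < 120
  N22: +50 → 50 < 60
  N28: +60 → 70 < 100
No further bucklings.

70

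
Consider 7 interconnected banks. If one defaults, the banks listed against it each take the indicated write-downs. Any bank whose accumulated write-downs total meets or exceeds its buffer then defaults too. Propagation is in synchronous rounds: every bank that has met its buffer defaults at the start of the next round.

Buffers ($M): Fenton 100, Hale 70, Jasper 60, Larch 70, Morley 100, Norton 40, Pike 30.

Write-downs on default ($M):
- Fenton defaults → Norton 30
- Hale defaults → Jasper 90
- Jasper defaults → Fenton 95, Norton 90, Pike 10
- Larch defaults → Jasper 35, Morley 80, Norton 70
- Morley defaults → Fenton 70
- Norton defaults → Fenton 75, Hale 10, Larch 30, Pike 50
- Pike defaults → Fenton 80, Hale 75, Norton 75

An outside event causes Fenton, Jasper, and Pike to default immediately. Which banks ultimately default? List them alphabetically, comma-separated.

Round 1 — Fenton, Jasper, Pike default (initial).
  Hale: +75 → 75 ≥ 70
  Norton: +30+90+75 → 195 ≥ 40
Round 2 — Hale, Norton default.
  Larch: +30 → 30 < 70
No further defaults.

Fenton, Hale, Jasper, Norton, Pike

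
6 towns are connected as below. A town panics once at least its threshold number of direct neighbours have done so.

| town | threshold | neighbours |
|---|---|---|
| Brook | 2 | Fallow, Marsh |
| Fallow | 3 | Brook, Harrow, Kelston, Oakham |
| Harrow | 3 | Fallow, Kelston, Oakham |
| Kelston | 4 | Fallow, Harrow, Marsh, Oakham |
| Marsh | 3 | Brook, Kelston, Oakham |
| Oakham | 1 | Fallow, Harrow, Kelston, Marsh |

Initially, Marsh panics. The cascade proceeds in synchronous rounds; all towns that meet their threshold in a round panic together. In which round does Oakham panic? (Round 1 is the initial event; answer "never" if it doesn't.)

Round 1 — Marsh panics (initial).
Round 2 — checking thresholds:
  Brook: 1 of 2 neighbours < 2, below threshold.
  Kelston: 1 of 4 neighbours < 4, below threshold.
  Oakham: 1 of 4 neighbours ≥ 1, panics.
Round 3 — no new panics; cascade stops.

2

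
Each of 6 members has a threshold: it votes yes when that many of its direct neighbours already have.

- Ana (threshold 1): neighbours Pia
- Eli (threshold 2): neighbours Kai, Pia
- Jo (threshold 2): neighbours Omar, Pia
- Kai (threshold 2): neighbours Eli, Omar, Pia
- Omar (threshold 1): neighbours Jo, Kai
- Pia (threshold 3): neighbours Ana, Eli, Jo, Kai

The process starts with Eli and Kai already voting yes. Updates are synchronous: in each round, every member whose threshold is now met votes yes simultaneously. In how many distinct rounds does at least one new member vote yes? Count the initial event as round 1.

Round 1 — Eli, Kai vote yes (initial).
Round 2 — checking thresholds:
  Omar: 1 of 2 neighbours ≥ 1, votes yes.
  Pia: 2 of 4 neighbours < 3, holds.
Round 3 — no new yes votes; cascade stops.

2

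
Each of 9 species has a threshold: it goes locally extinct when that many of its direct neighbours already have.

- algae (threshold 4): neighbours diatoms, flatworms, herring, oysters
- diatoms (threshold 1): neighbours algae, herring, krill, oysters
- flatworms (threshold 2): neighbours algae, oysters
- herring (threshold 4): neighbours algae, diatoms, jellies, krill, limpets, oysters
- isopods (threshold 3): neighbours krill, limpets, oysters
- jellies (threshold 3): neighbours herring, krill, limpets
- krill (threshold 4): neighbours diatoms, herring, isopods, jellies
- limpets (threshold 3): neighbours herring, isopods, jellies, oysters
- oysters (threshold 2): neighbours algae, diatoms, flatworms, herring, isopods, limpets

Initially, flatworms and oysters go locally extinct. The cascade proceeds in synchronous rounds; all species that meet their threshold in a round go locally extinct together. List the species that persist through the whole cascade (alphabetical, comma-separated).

algae, herring, isopods, jellies, krill, limpets

Round 1 — flatworms, oysters go locally extinct (initial).
Round 2 — checking thresholds:
  algae: 2 of 4 neighbours < 4, below threshold.
  diatoms: 1 of 4 neighbours ≥ 1, goes locally extinct.
  herring: 1 of 6 neighbours < 4, below threshold.
  isopods: 1 of 3 neighbours < 3, below threshold.
  limpets: 1 of 4 neighbours < 3, below threshold.
Round 3 — no new extinctions; cascade stops.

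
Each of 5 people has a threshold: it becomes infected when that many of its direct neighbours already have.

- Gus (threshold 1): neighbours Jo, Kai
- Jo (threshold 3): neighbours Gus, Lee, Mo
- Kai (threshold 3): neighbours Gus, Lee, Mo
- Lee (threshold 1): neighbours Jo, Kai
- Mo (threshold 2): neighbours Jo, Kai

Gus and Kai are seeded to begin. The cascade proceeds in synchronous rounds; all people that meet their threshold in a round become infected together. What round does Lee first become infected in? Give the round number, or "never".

Round 1 — Gus, Kai become infected (initial).
Round 2 — checking thresholds:
  Jo: 1 of 3 neighbours < 3, holds.
  Lee: 1 of 2 neighbours ≥ 1, becomes infected.
  Mo: 1 of 2 neighbours < 2, holds.
Round 3 — no new infections; cascade stops.

2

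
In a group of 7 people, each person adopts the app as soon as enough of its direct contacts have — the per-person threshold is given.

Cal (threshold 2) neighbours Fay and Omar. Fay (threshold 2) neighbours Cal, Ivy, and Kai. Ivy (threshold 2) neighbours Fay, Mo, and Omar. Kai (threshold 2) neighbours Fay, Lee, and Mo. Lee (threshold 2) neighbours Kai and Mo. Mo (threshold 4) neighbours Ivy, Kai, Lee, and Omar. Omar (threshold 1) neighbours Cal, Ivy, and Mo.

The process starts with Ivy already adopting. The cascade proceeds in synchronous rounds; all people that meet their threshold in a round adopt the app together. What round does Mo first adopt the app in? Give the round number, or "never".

Round 1 — Ivy adopts the app (initial).
Round 2 — checking thresholds:
  Fay: 1 of 3 neighbours < 2, not yet.
  Mo: 1 of 4 neighbours < 4, not yet.
  Omar: 1 of 3 neighbours ≥ 1, adopts the app.
Round 3 — no new adoptions; cascade stops.

never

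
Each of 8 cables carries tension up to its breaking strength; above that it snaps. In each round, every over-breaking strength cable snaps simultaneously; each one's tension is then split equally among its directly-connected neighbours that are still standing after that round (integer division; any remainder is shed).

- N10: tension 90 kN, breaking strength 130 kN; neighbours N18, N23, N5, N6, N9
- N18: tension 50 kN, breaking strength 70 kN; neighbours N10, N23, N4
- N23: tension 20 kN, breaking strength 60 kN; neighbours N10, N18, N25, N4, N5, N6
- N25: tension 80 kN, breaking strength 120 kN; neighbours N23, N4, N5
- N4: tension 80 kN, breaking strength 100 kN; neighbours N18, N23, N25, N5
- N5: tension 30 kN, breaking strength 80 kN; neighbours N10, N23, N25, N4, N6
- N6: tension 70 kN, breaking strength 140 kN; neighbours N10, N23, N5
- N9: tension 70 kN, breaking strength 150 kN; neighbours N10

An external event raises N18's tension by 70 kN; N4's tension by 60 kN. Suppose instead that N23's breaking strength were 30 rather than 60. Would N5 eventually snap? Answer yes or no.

yes

With N23's breaking strength at 30:
Round 1 — N18 at 120 > 70; N4 at 140 > 100. N18, N4 snap.
  N18 sheds 120 kN to N10, N23: 60 each.
    N10: 90+60 = 150 > 130
    N23: 20+60 = 80 > 30
  N4 sheds 140 kN to N23, N25, N5: 46 each (2 lost).
    N23: 80+46 = 126 > 30
    N25: 80+46 = 126 > 120
    N5: 30+46 = 76 ≤ 80
Round 2 — N10, N23, N25 snap.
  N10 sheds 150 kN to N5, N6, N9: 50 each.
    N5: 76+50 = 126 > 80
    N6: 70+50 = 120 ≤ 140
    N9: 70+50 = 120 ≤ 150
  N23 sheds 126 kN to N5, N6: 63 each.
    N5: 126+63 = 189 > 80
    N6: 120+63 = 183 > 140
  N25 sheds 126 kN to N5: 126 each.
    N5: 189+126 = 315 > 80
Round 3 — N5, N6 snap.
  N5 sheds 315 kN: no online neighbours, lost.
  N6 sheds 183 kN: no online neighbours, lost.
No further breaks.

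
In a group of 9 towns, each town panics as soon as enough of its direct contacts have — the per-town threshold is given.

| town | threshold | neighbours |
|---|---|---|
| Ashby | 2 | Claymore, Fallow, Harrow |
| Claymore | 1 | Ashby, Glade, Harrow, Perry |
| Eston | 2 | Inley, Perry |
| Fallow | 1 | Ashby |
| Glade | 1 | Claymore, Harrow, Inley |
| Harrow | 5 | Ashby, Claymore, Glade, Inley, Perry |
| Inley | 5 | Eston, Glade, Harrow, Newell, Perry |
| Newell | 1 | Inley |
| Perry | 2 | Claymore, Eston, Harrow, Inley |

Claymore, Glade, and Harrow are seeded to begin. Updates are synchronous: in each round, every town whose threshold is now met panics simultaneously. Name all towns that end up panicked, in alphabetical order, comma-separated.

Ashby, Claymore, Fallow, Glade, Harrow, Perry

Round 1 — Claymore, Glade, Harrow panic (initial).
Round 2 — checking thresholds:
  Ashby: 2 of 3 neighbours ≥ 2, panics.
  Inley: 2 of 5 neighbours < 5, not yet.
  Perry: 2 of 4 neighbours ≥ 2, panics.
Round 3 — checking thresholds:
  Eston: 1 of 2 neighbours < 2, not yet.
  Fallow: 1 of 1 neighbours ≥ 1, panics.
  Inley: 3 of 5 neighbours < 5, not yet.
Round 4 — no new panics; cascade stops.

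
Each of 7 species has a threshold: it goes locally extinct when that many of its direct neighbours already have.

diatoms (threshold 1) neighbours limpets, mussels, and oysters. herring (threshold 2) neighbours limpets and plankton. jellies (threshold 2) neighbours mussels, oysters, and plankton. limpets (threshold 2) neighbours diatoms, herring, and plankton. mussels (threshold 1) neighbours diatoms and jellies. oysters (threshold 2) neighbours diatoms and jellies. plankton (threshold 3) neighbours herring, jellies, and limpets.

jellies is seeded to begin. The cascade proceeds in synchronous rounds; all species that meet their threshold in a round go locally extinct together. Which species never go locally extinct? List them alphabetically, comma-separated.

Round 1 — jellies goes locally extinct (initial).
Round 2 — checking thresholds:
  mussels: 1 of 2 neighbours ≥ 1, goes locally extinct.
  oysters: 1 of 2 neighbours < 2, holds.
  plankton: 1 of 3 neighbours < 3, holds.
Round 3 — checking thresholds:
  diatoms: 1 of 3 neighbours ≥ 1, goes locally extinct.
  oysters: 1 of 2 neighbours < 2, holds.
  plankton: 1 of 3 neighbours < 3, holds.
Round 4 — checking thresholds:
  limpets: 1 of 3 neighbours < 2, holds.
  oysters: 2 of 2 neighbours ≥ 2, goes locally extinct.
  plankton: 1 of 3 neighbours < 3, holds.
Round 5 — no new extinctions; cascade stops.

herring, limpets, plankton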